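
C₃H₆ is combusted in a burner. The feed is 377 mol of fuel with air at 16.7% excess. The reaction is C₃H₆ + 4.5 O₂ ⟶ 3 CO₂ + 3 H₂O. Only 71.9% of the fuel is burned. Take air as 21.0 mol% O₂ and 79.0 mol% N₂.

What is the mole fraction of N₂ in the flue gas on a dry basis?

Stoichiometric O₂ = 4.5 × 377 = 1696 mol; O₂ fed = 1696 × 1.167 = 1980 mol.
N₂ fed = 1980 × 79/21 = 7448 mol.
Fuel reacted = 0.719 × 377 → ξ = 271.1 mol.
Outlet (n = n₀ + ν ξ):
  C₃H₆: 377 − 1(271.1) = 105.9
  O₂: 1980 − 4.5(271.1) = 760
  N₂: 7448 (inert)
  CO₂: 0 + 3(271.1) = 813.2
  H₂O: 0 + 3(271.1) = 813.2
Dry total = 9127 mol; y_N₂ (dry) = 7448 / 9127 = 0.816.

0.816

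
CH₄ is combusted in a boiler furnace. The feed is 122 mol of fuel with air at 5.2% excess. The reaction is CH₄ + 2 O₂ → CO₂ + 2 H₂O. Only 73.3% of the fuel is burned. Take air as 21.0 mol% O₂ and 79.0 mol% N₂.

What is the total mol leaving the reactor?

1340 mol

Stoichiometric O₂ = 2 × 122 = 244 mol; O₂ fed = 244 × 1.052 = 256.7 mol.
N₂ fed = 256.7 × 79/21 = 965.6 mol.
Fuel reacted = 0.733 × 122 → ξ = 89.43 mol.
Outlet (n = n₀ + ν ξ):
  CH₄: 122 − 1(89.43) = 32.57
  O₂: 256.7 − 2(89.43) = 77.84
  N₂: 965.6 (inert)
  CO₂: 0 + 1(89.43) = 89.43
  H₂O: 0 + 2(89.43) = 178.9
Total out = 32.57 + 77.84 + 965.6 + 89.43 + 178.9 = 1344 mol.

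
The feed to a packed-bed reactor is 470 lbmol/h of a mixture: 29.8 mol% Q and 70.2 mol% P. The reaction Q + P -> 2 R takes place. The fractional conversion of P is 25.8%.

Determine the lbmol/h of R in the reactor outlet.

170 lbmol/h

P reacted = 0.258 × 329.9 = 85.12 lbmol/h; ν_P = −1, so ξ = 85.12/1 = 85.12 lbmol/h.
Outlet amounts (n = n₀ + ν ξ):
  Q: 140.1 − 1(85.12) = 54.94
  P: 329.9 − 1(85.12) = 244.8
  R: 0 + 2(85.12) = 170.2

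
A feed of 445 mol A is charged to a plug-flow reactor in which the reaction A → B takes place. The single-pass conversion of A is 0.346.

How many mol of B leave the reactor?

154 mol

A reacted = 0.346 × 445 = 154 mol; ν_A = −1, so ξ = 154/1 = 154 mol.
Outlet amounts (n = n₀ + ν ξ):
  A: 445 − 1(154) = 291
  B: 0 + 1(154) = 154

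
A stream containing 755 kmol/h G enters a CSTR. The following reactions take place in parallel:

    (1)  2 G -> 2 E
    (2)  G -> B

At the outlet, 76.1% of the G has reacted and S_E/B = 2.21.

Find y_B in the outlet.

Conversion of G: G consumed = 0.761 × 755 = 574.6 kmol/h = 2ξ₁ + 1ξ₂.
Selectivity: 2ξ₁ / (1ξ₂) = 2.21 → ξ₁ = 1.105 ξ₂.
Substitute: (2·1.105 + 1) ξ₂ = 574.6 → ξ₂ = 179 kmol/h, ξ₁ = 197.8 kmol/h.
Outlet amounts (n = n₀ + Σ ν·ξ):
  G: 755 − 2(197.8) − 1(179) = 180.4
  E: 0 + 2(197.8) = 395.6
  B: 0 + 1(179) = 179
Total out = 755 kmol/h; y_B = 179 / 755 = 0.2371.

0.237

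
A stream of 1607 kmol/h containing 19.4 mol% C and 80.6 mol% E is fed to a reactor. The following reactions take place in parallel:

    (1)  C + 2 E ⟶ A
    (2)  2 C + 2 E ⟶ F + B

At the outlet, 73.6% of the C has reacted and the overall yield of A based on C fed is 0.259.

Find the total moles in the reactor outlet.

1300 kmol/h

Yield of A: 1ξ₁ / 311.8 = 0.259 → ξ₁ = 80.75 kmol/h.
Conversion of C: 1ξ₁ + 2ξ₂ = 0.736 × 311.8 = 229.5 → ξ₂ = 74.35 kmol/h.
Outlet amounts (n = n₀ + Σ ν·ξ):
  C: 311.8 − 1(80.75) − 2(74.35) = 82.3
  E: 1295 − 2(80.75) − 2(74.35) = 985
  A: 0 + 1(80.75) = 80.75
  F: 0 + 1(74.35) = 74.35
  B: 0 + 1(74.35) = 74.35
Total out = 82.3 + 985 + 80.75 + 74.35 + 74.35 = 1297 kmol/h.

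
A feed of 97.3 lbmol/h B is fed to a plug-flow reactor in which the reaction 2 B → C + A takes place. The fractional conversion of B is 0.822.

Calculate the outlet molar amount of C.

40 lbmol/h

B reacted = 0.822 × 97.3 = 79.98 lbmol/h; ν_B = −2, so ξ = 79.98/2 = 39.99 lbmol/h.
Outlet amounts (n = n₀ + ν ξ):
  B: 97.3 − 2(39.99) = 17.32
  C: 0 + 1(39.99) = 39.99
  A: 0 + 1(39.99) = 39.99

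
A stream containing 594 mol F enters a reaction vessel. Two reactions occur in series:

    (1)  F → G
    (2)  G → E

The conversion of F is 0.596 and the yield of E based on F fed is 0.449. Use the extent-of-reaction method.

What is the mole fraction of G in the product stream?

0.147

Conversion of F: F consumed = 1ξ₁ = 0.596 × 594 → ξ₁ = 354 mol.
Yield of E: 1ξ₂ / 594 = 0.449 → ξ₂ = 266.7 mol.
Outlet amounts (n = n₀ + Σ ν·ξ):
  F: 594 − 1(354) = 240
  G: 0 + 1(354) − 1(266.7) = 87.32
  E: 0 + 1(266.7) = 266.7
Total out = 594 mol; y_G = 87.32 / 594 = 0.147.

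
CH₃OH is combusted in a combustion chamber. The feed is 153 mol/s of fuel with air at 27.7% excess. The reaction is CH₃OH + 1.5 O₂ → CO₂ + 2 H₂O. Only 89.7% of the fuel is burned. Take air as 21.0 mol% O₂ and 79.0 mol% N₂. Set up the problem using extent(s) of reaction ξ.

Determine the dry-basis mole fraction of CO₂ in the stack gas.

Stoichiometric O₂ = 1.5 × 153 = 229.5 mol/s; O₂ fed = 229.5 × 1.277 = 293.1 mol/s.
N₂ fed = 293.1 × 79/21 = 1103 mol/s.
Fuel reacted = 0.897 × 153 → ξ = 137.2 mol/s.
Outlet (n = n₀ + ν ξ):
  CH₃OH: 153 − 1(137.2) = 15.76
  O₂: 293.1 − 1.5(137.2) = 87.21
  N₂: 1103 (inert)
  CO₂: 0 + 1(137.2) = 137.2
  H₂O: 0 + 2(137.2) = 274.5
Dry total = 1343 mol/s; y_CO₂ (dry) = 137.2 / 1343 = 0.1022.

0.102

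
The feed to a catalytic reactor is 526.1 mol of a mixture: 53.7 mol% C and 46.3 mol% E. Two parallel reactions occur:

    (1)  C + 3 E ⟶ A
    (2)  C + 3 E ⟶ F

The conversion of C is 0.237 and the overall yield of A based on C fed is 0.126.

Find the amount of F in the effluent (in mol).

31.4 mol

Yield of A: 1ξ₁ / 282.5 = 0.126 → ξ₁ = 35.6 mol.
Conversion of C: 1ξ₁ + 1ξ₂ = 0.237 × 282.5 = 66.96 → ξ₂ = 31.36 mol.
Outlet amounts (n = n₀ + Σ ν·ξ):
  C: 282.5 − 1(35.6) − 1(31.36) = 215.6
  E: 243.6 − 3(35.6) − 3(31.36) = 42.72
  A: 0 + 1(35.6) = 35.6
  F: 0 + 1(31.36) = 31.36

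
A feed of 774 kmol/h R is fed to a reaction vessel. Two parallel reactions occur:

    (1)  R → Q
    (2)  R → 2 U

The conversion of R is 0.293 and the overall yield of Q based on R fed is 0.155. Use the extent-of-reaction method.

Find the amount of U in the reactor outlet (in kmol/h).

214 kmol/h

Yield of Q: 1ξ₁ / 774 = 0.155 → ξ₁ = 120 kmol/h.
Conversion of R: 1ξ₁ + 1ξ₂ = 0.293 × 774 = 226.8 → ξ₂ = 106.8 kmol/h.
Outlet amounts (n = n₀ + Σ ν·ξ):
  R: 774 − 1(120) − 1(106.8) = 547.2
  Q: 0 + 1(120) = 120
  U: 0 + 2(106.8) = 213.6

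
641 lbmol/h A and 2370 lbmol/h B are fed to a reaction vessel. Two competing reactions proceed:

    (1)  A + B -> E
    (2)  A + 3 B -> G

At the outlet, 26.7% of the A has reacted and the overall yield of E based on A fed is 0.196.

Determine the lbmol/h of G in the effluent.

Yield of E: 1ξ₁ / 641 = 0.196 → ξ₁ = 125.6 lbmol/h.
Conversion of A: 1ξ₁ + 1ξ₂ = 0.267 × 641 = 171.1 → ξ₂ = 45.51 lbmol/h.
Outlet amounts (n = n₀ + Σ ν·ξ):
  A: 641 − 1(125.6) − 1(45.51) = 469.9
  B: 2370 − 1(125.6) − 3(45.51) = 2108
  E: 0 + 1(125.6) = 125.6
  G: 0 + 1(45.51) = 45.51

45.5 lbmol/h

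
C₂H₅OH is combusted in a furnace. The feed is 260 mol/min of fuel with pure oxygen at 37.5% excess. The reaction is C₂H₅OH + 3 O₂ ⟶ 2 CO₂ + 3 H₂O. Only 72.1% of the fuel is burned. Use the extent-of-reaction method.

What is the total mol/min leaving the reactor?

1520 mol/min

Stoichiometric O₂ = 3 × 260 = 780 mol/min; O₂ fed = 780 × 1.375 = 1072 mol/min.
Fuel reacted = 0.721 × 260 → ξ = 187.5 mol/min.
Outlet (n = n₀ + ν ξ):
  C₂H₅OH: 260 − 1(187.5) = 72.54
  O₂: 1072 − 3(187.5) = 510.1
  CO₂: 0 + 2(187.5) = 374.9
  H₂O: 0 + 3(187.5) = 562.4
Total out = 72.54 + 510.1 + 374.9 + 562.4 = 1520 mol/min.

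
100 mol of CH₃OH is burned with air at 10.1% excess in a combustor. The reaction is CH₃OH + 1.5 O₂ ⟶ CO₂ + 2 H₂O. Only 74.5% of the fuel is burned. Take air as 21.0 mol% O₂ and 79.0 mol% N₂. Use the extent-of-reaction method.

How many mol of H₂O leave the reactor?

Stoichiometric O₂ = 1.5 × 100 = 150 mol; O₂ fed = 150 × 1.101 = 165.2 mol.
N₂ fed = 165.2 × 79/21 = 621.3 mol.
Fuel reacted = 0.745 × 100 → ξ = 74.5 mol.
Outlet (n = n₀ + ν ξ):
  CH₃OH: 100 − 1(74.5) = 25.5
  O₂: 165.2 − 1.5(74.5) = 53.4
  N₂: 621.3 (inert)
  CO₂: 0 + 1(74.5) = 74.5
  H₂O: 0 + 2(74.5) = 149

149 mol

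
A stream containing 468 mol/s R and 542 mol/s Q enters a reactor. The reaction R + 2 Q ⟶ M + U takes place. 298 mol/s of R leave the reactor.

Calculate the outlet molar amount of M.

170 mol/s

For R: n = n₀ − 1ξ → 298 = 468 − 1ξ, giving ξ = 170 mol/s.
Outlet amounts (n = n₀ + ν ξ):
  R: 468 − 1(170) = 298
  Q: 542 − 2(170) = 202
  M: 0 + 1(170) = 170
  U: 0 + 1(170) = 170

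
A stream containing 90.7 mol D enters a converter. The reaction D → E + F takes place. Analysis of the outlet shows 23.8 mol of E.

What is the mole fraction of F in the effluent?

For E: n = n₀ + 1ξ → 23.8 = 0 + 1ξ, giving ξ = 23.8 mol.
Outlet amounts (n = n₀ + ν ξ):
  D: 90.7 − 1(23.8) = 66.9
  E: 0 + 1(23.8) = 23.8
  F: 0 + 1(23.8) = 23.8
Total out = 114.5 mol; y_F = 23.8 / 114.5 = 0.2079.

0.208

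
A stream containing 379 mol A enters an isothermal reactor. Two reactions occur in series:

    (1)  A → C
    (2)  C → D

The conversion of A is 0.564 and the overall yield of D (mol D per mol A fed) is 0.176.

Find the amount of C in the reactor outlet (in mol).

Conversion of A: A consumed = 1ξ₁ = 0.564 × 379 → ξ₁ = 213.8 mol.
Yield of D: 1ξ₂ / 379 = 0.176 → ξ₂ = 66.7 mol.
Outlet amounts (n = n₀ + Σ ν·ξ):
  A: 379 − 1(213.8) = 165.2
  C: 0 + 1(213.8) − 1(66.7) = 147.1
  D: 0 + 1(66.7) = 66.7

147 mol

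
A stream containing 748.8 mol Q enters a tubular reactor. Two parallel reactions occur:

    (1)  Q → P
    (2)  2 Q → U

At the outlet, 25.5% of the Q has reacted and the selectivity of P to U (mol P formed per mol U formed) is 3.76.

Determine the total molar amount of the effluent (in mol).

716 mol

Conversion of Q: Q consumed = 0.255 × 748.8 = 190.9 mol = 1ξ₁ + 2ξ₂.
Selectivity: 1ξ₁ / (1ξ₂) = 3.76 → ξ₁ = 3.76 ξ₂.
Substitute: (1·3.76 + 2) ξ₂ = 190.9 → ξ₂ = 33.15 mol, ξ₁ = 124.6 mol.
Outlet amounts (n = n₀ + Σ ν·ξ):
  Q: 748.8 − 1(124.6) − 2(33.15) = 557.9
  P: 0 + 1(124.6) = 124.6
  U: 0 + 1(33.15) = 33.15
Total out = 557.9 + 124.6 + 33.15 = 715.6 mol.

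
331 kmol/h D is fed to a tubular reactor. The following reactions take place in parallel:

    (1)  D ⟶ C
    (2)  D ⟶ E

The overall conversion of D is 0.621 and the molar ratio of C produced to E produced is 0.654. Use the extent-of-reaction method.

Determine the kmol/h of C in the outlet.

Conversion of D: D consumed = 0.621 × 331 = 205.6 kmol/h = 1ξ₁ + 1ξ₂.
Selectivity: 1ξ₁ / (1ξ₂) = 0.654 → ξ₁ = 0.654 ξ₂.
Substitute: (1·0.654 + 1) ξ₂ = 205.6 → ξ₂ = 124.3 kmol/h, ξ₁ = 81.28 kmol/h.
Outlet amounts (n = n₀ + Σ ν·ξ):
  D: 331 − 1(81.28) − 1(124.3) = 125.4
  C: 0 + 1(81.28) = 81.28
  E: 0 + 1(124.3) = 124.3

81.3 kmol/h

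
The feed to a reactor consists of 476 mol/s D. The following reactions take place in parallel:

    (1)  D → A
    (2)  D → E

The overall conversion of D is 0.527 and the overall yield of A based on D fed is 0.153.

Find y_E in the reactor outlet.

Yield of A: 1ξ₁ / 476 = 0.153 → ξ₁ = 72.83 mol/s.
Conversion of D: 1ξ₁ + 1ξ₂ = 0.527 × 476 = 250.9 → ξ₂ = 178 mol/s.
Outlet amounts (n = n₀ + Σ ν·ξ):
  D: 476 − 1(72.83) − 1(178) = 225.1
  A: 0 + 1(72.83) = 72.83
  E: 0 + 1(178) = 178
Total out = 476 mol/s; y_E = 178 / 476 = 0.374.

0.374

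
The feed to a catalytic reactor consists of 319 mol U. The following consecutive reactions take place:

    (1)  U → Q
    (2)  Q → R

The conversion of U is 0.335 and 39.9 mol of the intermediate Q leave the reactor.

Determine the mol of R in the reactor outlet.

67 mol

Conversion of U: U consumed = 1ξ₁ = 0.335 × 319 → ξ₁ = 106.9 mol.
Q balance: n_Q = 0 + 1ξ₁ − 1ξ₂ = 39.9 → ξ₂ = (1·106.9 − 39.9)/1 = 66.97 mol.
Outlet amounts (n = n₀ + Σ ν·ξ):
  U: 319 − 1(106.9) = 212.1
  Q: 0 + 1(106.9) − 1(66.97) = 39.9
  R: 0 + 1(66.97) = 66.97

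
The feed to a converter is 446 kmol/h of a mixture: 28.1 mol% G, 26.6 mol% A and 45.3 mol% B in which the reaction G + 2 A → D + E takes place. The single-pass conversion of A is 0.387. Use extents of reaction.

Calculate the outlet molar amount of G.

A reacted = 0.387 × 118.6 = 45.91 kmol/h; ν_A = −2, so ξ = 45.91/2 = 22.96 kmol/h.
Outlet amounts (n = n₀ + ν ξ):
  G: 125.3 − 1(22.96) = 102.4
  A: 118.6 − 2(22.96) = 72.72
  D: 0 + 1(22.96) = 22.96
  E: 0 + 1(22.96) = 22.96
  B: 202 (inert)

102 kmol/h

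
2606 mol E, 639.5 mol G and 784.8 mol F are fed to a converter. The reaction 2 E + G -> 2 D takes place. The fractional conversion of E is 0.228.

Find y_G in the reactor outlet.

E reacted = 0.228 × 2606 = 594.2 mol; ν_E = −2, so ξ = 594.2/2 = 297.1 mol.
Outlet amounts (n = n₀ + ν ξ):
  E: 2606 − 2(297.1) = 2012
  G: 639.5 − 1(297.1) = 342.4
  D: 0 + 2(297.1) = 594.2
  F: 784.8 (inert)
Total out = 3733 mol; y_G = 342.4 / 3733 = 0.09172.

0.0917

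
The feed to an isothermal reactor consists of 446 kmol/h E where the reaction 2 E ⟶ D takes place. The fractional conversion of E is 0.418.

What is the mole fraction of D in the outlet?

E reacted = 0.418 × 446 = 186.4 kmol/h; ν_E = −2, so ξ = 186.4/2 = 93.21 kmol/h.
Outlet amounts (n = n₀ + ν ξ):
  E: 446 − 2(93.21) = 259.6
  D: 0 + 1(93.21) = 93.21
Total out = 352.8 kmol/h; y_D = 93.21 / 352.8 = 0.2642.

0.264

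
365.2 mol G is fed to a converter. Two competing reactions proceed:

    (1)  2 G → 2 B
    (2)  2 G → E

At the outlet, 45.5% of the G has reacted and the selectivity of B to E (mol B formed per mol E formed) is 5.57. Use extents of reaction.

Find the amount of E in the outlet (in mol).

Conversion of G: G consumed = 0.455 × 365.2 = 166.2 mol = 2ξ₁ + 2ξ₂.
Selectivity: 2ξ₁ / (1ξ₂) = 5.57 → ξ₁ = 2.785 ξ₂.
Substitute: (2·2.785 + 2) ξ₂ = 166.2 → ξ₂ = 21.95 mol, ξ₁ = 61.13 mol.
Outlet amounts (n = n₀ + Σ ν·ξ):
  G: 365.2 − 2(61.13) − 2(21.95) = 199
  B: 0 + 2(61.13) = 122.3
  E: 0 + 1(21.95) = 21.95

22 mol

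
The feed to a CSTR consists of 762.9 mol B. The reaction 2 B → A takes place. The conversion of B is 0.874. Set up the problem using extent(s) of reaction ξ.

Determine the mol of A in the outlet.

333 mol

B reacted = 0.874 × 762.9 = 666.8 mol; ν_B = −2, so ξ = 666.8/2 = 333.4 mol.
Outlet amounts (n = n₀ + ν ξ):
  B: 762.9 − 2(333.4) = 96.13
  A: 0 + 1(333.4) = 333.4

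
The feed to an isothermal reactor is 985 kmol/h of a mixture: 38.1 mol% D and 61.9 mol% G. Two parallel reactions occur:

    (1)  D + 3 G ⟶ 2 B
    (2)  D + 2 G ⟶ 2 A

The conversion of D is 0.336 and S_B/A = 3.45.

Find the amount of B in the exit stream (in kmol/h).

Conversion of D: D consumed = 0.336 × 375.3 = 126.1 kmol/h = 1ξ₁ + 1ξ₂.
Selectivity: 2ξ₁ / (2ξ₂) = 3.45 → ξ₁ = 3.45 ξ₂.
Substitute: (1·3.45 + 1) ξ₂ = 126.1 → ξ₂ = 28.34 kmol/h, ξ₁ = 97.76 kmol/h.
Outlet amounts (n = n₀ + Σ ν·ξ):
  D: 375.3 − 1(97.76) − 1(28.34) = 249.2
  G: 609.7 − 3(97.76) − 2(28.34) = 259.8
  B: 0 + 2(97.76) = 195.5
  A: 0 + 2(28.34) = 56.67

196 kmol/h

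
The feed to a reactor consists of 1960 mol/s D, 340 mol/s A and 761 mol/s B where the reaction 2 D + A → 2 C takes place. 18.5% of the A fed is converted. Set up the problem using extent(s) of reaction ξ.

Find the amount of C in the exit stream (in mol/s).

A reacted = 0.185 × 340 = 62.9 mol/s; ν_A = −1, so ξ = 62.9/1 = 62.9 mol/s.
Outlet amounts (n = n₀ + ν ξ):
  D: 1960 − 2(62.9) = 1834
  A: 340 − 1(62.9) = 277.1
  C: 0 + 2(62.9) = 125.8
  B: 761 (inert)

126 mol/s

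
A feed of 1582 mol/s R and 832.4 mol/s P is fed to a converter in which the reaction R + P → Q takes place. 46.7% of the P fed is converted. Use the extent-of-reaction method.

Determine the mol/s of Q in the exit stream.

389 mol/s

P reacted = 0.467 × 832.4 = 388.7 mol/s; ν_P = −1, so ξ = 388.7/1 = 388.7 mol/s.
Outlet amounts (n = n₀ + ν ξ):
  R: 1582 − 1(388.7) = 1193
  P: 832.4 − 1(388.7) = 443.7
  Q: 0 + 1(388.7) = 388.7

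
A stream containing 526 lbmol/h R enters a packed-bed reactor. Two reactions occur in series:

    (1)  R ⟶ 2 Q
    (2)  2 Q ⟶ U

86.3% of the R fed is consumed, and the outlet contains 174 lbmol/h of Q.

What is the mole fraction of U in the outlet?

0.599

Conversion of R: R consumed = 1ξ₁ = 0.863 × 526 → ξ₁ = 453.9 lbmol/h.
Q balance: n_Q = 0 + 2ξ₁ − 2ξ₂ = 174 → ξ₂ = (2·453.9 − 174)/2 = 366.9 lbmol/h.
Outlet amounts (n = n₀ + Σ ν·ξ):
  R: 526 − 1(453.9) = 72.06
  Q: 0 + 2(453.9) − 2(366.9) = 174
  U: 0 + 1(366.9) = 366.9
Total out = 613 lbmol/h; y_U = 366.9 / 613 = 0.5986.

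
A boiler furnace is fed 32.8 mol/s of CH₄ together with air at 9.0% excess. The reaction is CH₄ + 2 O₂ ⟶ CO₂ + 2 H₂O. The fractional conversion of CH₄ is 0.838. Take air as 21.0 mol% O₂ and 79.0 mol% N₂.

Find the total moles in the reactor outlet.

373 mol/s

Stoichiometric O₂ = 2 × 32.8 = 65.6 mol/s; O₂ fed = 65.6 × 1.090 = 71.5 mol/s.
N₂ fed = 71.5 × 79/21 = 269 mol/s.
Fuel reacted = 0.838 × 32.8 → ξ = 27.49 mol/s.
Outlet (n = n₀ + ν ξ):
  CH₄: 32.8 − 1(27.49) = 5.314
  O₂: 71.5 − 2(27.49) = 16.53
  N₂: 269 (inert)
  CO₂: 0 + 1(27.49) = 27.49
  H₂O: 0 + 2(27.49) = 54.97
Total out = 5.314 + 16.53 + 269 + 27.49 + 54.97 = 373.3 mol/s.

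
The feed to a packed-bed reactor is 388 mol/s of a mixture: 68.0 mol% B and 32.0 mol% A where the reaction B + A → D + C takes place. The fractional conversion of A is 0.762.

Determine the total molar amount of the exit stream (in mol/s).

A reacted = 0.762 × 124.2 = 94.61 mol/s; ν_A = −1, so ξ = 94.61/1 = 94.61 mol/s.
Outlet amounts (n = n₀ + ν ξ):
  B: 263.8 − 1(94.61) = 169.2
  A: 124.2 − 1(94.61) = 29.55
  D: 0 + 1(94.61) = 94.61
  C: 0 + 1(94.61) = 94.61
Total out = 169.2 + 29.55 + 94.61 + 94.61 = 388 mol/s.

388 mol/s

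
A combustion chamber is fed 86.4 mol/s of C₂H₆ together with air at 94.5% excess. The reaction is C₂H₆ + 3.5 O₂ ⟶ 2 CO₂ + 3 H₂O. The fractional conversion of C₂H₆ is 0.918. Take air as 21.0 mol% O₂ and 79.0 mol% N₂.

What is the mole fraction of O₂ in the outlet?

Stoichiometric O₂ = 3.5 × 86.4 = 302.4 mol/s; O₂ fed = 302.4 × 1.945 = 588.2 mol/s.
N₂ fed = 588.2 × 79/21 = 2213 mol/s.
Fuel reacted = 0.918 × 86.4 → ξ = 79.32 mol/s.
Outlet (n = n₀ + ν ξ):
  C₂H₆: 86.4 − 1(79.32) = 7.085
  O₂: 588.2 − 3.5(79.32) = 310.6
  N₂: 2213 (inert)
  CO₂: 0 + 2(79.32) = 158.6
  H₂O: 0 + 3(79.32) = 237.9
Total out = 2927 mol/s; y_O₂ = 310.6 / 2927 = 0.1061.

0.106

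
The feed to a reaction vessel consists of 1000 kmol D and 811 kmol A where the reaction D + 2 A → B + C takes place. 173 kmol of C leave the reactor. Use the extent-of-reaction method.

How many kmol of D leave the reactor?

For C: n = n₀ + 1ξ → 173 = 0 + 1ξ, giving ξ = 173 kmol.
Outlet amounts (n = n₀ + ν ξ):
  D: 1000 − 1(173) = 827
  A: 811 − 2(173) = 465
  B: 0 + 1(173) = 173
  C: 0 + 1(173) = 173

827 kmol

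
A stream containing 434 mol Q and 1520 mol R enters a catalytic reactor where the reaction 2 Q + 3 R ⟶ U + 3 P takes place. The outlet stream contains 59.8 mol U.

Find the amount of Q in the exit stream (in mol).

314 mol

For U: n = n₀ + 1ξ → 59.8 = 0 + 1ξ, giving ξ = 59.8 mol.
Outlet amounts (n = n₀ + ν ξ):
  Q: 434 − 2(59.8) = 314.4
  R: 1520 − 3(59.8) = 1341
  U: 0 + 1(59.8) = 59.8
  P: 0 + 3(59.8) = 179.4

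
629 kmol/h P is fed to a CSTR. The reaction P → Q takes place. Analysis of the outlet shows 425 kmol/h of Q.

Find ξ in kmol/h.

For Q: n = n₀ + 1ξ → 425 = 0 + 1ξ, giving ξ = 425 kmol/h.
Outlet amounts (n = n₀ + ν ξ):
  P: 629 − 1(425) = 204
  Q: 0 + 1(425) = 425

ξ = 425 kmol/h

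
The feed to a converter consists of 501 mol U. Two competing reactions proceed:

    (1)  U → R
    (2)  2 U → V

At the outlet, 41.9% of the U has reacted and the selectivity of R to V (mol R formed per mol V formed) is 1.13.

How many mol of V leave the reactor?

Conversion of U: U consumed = 0.419 × 501 = 209.9 mol = 1ξ₁ + 2ξ₂.
Selectivity: 1ξ₁ / (1ξ₂) = 1.13 → ξ₁ = 1.13 ξ₂.
Substitute: (1·1.13 + 2) ξ₂ = 209.9 → ξ₂ = 67.07 mol, ξ₁ = 75.79 mol.
Outlet amounts (n = n₀ + Σ ν·ξ):
  U: 501 − 1(75.79) − 2(67.07) = 291.1
  R: 0 + 1(75.79) = 75.79
  V: 0 + 1(67.07) = 67.07

67.1 mol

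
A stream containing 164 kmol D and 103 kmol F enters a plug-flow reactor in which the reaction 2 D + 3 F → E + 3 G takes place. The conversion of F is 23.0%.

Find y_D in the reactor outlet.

F reacted = 0.23 × 103 = 23.69 kmol; ν_F = −3, so ξ = 23.69/3 = 7.897 kmol.
Outlet amounts (n = n₀ + ν ξ):
  D: 164 − 2(7.897) = 148.2
  F: 103 − 3(7.897) = 79.31
  E: 0 + 1(7.897) = 7.897
  G: 0 + 3(7.897) = 23.69
Total out = 259.1 kmol; y_D = 148.2 / 259.1 = 0.572.

0.572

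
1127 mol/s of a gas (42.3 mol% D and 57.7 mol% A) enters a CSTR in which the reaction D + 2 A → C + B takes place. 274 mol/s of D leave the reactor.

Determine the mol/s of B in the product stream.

For D: n = n₀ − 1ξ → 274 = 476.7 − 1ξ, giving ξ = 202.7 mol/s.
Outlet amounts (n = n₀ + ν ξ):
  D: 476.7 − 1(202.7) = 274
  A: 650.3 − 2(202.7) = 244.8
  C: 0 + 1(202.7) = 202.7
  B: 0 + 1(202.7) = 202.7

203 mol/s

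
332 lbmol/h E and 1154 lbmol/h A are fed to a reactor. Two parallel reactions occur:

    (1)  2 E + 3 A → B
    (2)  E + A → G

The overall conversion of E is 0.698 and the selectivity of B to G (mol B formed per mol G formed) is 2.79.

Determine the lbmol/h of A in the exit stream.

Conversion of E: E consumed = 0.698 × 332 = 231.7 lbmol/h = 2ξ₁ + 1ξ₂.
Selectivity: 1ξ₁ / (1ξ₂) = 2.79 → ξ₁ = 2.79 ξ₂.
Substitute: (2·2.79 + 1) ξ₂ = 231.7 → ξ₂ = 35.22 lbmol/h, ξ₁ = 98.26 lbmol/h.
Outlet amounts (n = n₀ + Σ ν·ξ):
  E: 332 − 2(98.26) − 1(35.22) = 100.3
  A: 1154 − 3(98.26) − 1(35.22) = 824
  B: 0 + 1(98.26) = 98.26
  G: 0 + 1(35.22) = 35.22

824 lbmol/h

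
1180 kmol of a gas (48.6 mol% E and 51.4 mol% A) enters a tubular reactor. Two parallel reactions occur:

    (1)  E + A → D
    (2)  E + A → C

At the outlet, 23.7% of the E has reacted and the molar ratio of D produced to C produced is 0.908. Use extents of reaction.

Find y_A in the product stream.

0.451

Conversion of E: E consumed = 0.237 × 573.5 = 135.9 kmol = 1ξ₁ + 1ξ₂.
Selectivity: 1ξ₁ / (1ξ₂) = 0.908 → ξ₁ = 0.908 ξ₂.
Substitute: (1·0.908 + 1) ξ₂ = 135.9 → ξ₂ = 71.23 kmol, ξ₁ = 64.68 kmol.
Outlet amounts (n = n₀ + Σ ν·ξ):
  E: 573.5 − 1(64.68) − 1(71.23) = 437.6
  A: 606.5 − 1(64.68) − 1(71.23) = 470.6
  D: 0 + 1(64.68) = 64.68
  C: 0 + 1(71.23) = 71.23
Total out = 1044 kmol; y_A = 470.6 / 1044 = 0.4507.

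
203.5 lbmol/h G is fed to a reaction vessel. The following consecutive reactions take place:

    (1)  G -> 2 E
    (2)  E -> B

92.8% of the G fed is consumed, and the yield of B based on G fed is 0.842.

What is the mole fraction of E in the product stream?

0.526

Conversion of G: G consumed = 1ξ₁ = 0.928 × 203.5 → ξ₁ = 188.8 lbmol/h.
Yield of B: 1ξ₂ / 203.5 = 0.842 → ξ₂ = 171.3 lbmol/h.
Outlet amounts (n = n₀ + Σ ν·ξ):
  G: 203.5 − 1(188.8) = 14.65
  E: 0 + 2(188.8) − 1(171.3) = 206.3
  B: 0 + 1(171.3) = 171.3
Total out = 392.3 lbmol/h; y_E = 206.3 / 392.3 = 0.5259.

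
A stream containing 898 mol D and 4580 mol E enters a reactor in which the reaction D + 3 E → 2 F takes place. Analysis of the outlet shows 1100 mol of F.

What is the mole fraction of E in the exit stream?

For F: n = n₀ + 2ξ → 1100 = 0 + 2ξ, giving ξ = 550 mol.
Outlet amounts (n = n₀ + ν ξ):
  D: 898 − 1(550) = 348
  E: 4580 − 3(550) = 2930
  F: 0 + 2(550) = 1100
Total out = 4378 mol; y_E = 2930 / 4378 = 0.6693.

0.669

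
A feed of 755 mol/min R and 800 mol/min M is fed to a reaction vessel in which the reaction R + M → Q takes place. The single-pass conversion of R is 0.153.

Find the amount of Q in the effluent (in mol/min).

116 mol/min

R reacted = 0.153 × 755 = 115.5 mol/min; ν_R = −1, so ξ = 115.5/1 = 115.5 mol/min.
Outlet amounts (n = n₀ + ν ξ):
  R: 755 − 1(115.5) = 639.5
  M: 800 − 1(115.5) = 684.5
  Q: 0 + 1(115.5) = 115.5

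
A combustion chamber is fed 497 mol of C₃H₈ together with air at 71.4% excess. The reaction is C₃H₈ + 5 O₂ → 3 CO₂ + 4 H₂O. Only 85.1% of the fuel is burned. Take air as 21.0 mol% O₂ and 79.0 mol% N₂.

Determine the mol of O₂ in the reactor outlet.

2140 mol

Stoichiometric O₂ = 5 × 497 = 2485 mol; O₂ fed = 2485 × 1.714 = 4259 mol.
N₂ fed = 4259 × 79/21 = 16020 mol.
Fuel reacted = 0.851 × 497 → ξ = 422.9 mol.
Outlet (n = n₀ + ν ξ):
  C₃H₈: 497 − 1(422.9) = 74.05
  O₂: 4259 − 5(422.9) = 2145
  N₂: 16020 (inert)
  CO₂: 0 + 3(422.9) = 1269
  H₂O: 0 + 4(422.9) = 1692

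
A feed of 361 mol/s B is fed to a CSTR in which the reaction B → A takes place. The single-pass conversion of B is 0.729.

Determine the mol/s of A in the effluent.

263 mol/s

B reacted = 0.729 × 361 = 263.2 mol/s; ν_B = −1, so ξ = 263.2/1 = 263.2 mol/s.
Outlet amounts (n = n₀ + ν ξ):
  B: 361 − 1(263.2) = 97.83
  A: 0 + 1(263.2) = 263.2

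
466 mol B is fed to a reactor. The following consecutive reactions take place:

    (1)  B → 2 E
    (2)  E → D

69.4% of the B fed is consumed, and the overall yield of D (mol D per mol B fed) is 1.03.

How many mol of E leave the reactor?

Conversion of B: B consumed = 1ξ₁ = 0.694 × 466 → ξ₁ = 323.4 mol.
Yield of D: 1ξ₂ / 466 = 1.03 → ξ₂ = 480 mol.
Outlet amounts (n = n₀ + Σ ν·ξ):
  B: 466 − 1(323.4) = 142.6
  E: 0 + 2(323.4) − 1(480) = 166.8
  D: 0 + 1(480) = 480

167 mol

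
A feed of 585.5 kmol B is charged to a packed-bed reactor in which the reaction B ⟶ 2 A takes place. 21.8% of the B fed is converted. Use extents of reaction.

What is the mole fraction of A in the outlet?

0.358

B reacted = 0.218 × 585.5 = 127.6 kmol; ν_B = −1, so ξ = 127.6/1 = 127.6 kmol.
Outlet amounts (n = n₀ + ν ξ):
  B: 585.5 − 1(127.6) = 457.9
  A: 0 + 2(127.6) = 255.3
Total out = 713.1 kmol; y_A = 255.3 / 713.1 = 0.358.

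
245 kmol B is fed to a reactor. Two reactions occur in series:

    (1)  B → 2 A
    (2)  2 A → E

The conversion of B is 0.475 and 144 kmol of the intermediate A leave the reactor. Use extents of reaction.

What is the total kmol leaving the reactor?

317 kmol

Conversion of B: B consumed = 1ξ₁ = 0.475 × 245 → ξ₁ = 116.4 kmol.
A balance: n_A = 0 + 2ξ₁ − 2ξ₂ = 144 → ξ₂ = (2·116.4 − 144)/2 = 44.38 kmol.
Outlet amounts (n = n₀ + Σ ν·ξ):
  B: 245 − 1(116.4) = 128.6
  A: 0 + 2(116.4) − 2(44.38) = 144
  E: 0 + 1(44.38) = 44.38
Total out = 128.6 + 144 + 44.38 = 317 kmol.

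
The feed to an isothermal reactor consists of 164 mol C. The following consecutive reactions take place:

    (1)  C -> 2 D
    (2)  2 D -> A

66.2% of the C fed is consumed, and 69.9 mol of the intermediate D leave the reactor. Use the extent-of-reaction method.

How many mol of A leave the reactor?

73.6 mol

Conversion of C: C consumed = 1ξ₁ = 0.662 × 164 → ξ₁ = 108.6 mol.
D balance: n_D = 0 + 2ξ₁ − 2ξ₂ = 69.9 → ξ₂ = (2·108.6 − 69.9)/2 = 73.62 mol.
Outlet amounts (n = n₀ + Σ ν·ξ):
  C: 164 − 1(108.6) = 55.43
  D: 0 + 2(108.6) − 2(73.62) = 69.9
  A: 0 + 1(73.62) = 73.62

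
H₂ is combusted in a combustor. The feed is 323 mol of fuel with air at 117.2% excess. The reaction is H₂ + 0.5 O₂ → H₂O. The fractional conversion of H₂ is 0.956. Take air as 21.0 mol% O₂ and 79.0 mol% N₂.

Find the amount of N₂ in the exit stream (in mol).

Stoichiometric O₂ = 0.5 × 323 = 161.5 mol; O₂ fed = 161.5 × 2.172 = 350.8 mol.
N₂ fed = 350.8 × 79/21 = 1320 mol.
Fuel reacted = 0.956 × 323 → ξ = 308.8 mol.
Outlet (n = n₀ + ν ξ):
  H₂: 323 − 1(308.8) = 14.21
  O₂: 350.8 − 0.5(308.8) = 196.4
  N₂: 1320 (inert)
  H₂O: 0 + 1(308.8) = 308.8

1320 mol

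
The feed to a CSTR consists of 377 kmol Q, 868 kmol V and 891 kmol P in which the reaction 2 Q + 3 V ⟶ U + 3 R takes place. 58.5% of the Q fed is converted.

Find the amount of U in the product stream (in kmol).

Q reacted = 0.585 × 377 = 220.5 kmol; ν_Q = −2, so ξ = 220.5/2 = 110.3 kmol.
Outlet amounts (n = n₀ + ν ξ):
  Q: 377 − 2(110.3) = 156.5
  V: 868 − 3(110.3) = 537.2
  U: 0 + 1(110.3) = 110.3
  R: 0 + 3(110.3) = 330.8
  P: 891 (inert)

110 kmol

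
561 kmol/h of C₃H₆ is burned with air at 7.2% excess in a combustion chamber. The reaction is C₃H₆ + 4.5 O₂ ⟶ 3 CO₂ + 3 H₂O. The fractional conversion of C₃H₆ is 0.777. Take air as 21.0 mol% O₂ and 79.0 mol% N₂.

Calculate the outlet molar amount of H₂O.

1310 kmol/h

Stoichiometric O₂ = 4.5 × 561 = 2524 kmol/h; O₂ fed = 2524 × 1.072 = 2706 kmol/h.
N₂ fed = 2706 × 79/21 = 10180 kmol/h.
Fuel reacted = 0.777 × 561 → ξ = 435.9 kmol/h.
Outlet (n = n₀ + ν ξ):
  C₃H₆: 561 − 1(435.9) = 125.1
  O₂: 2706 − 4.5(435.9) = 744.7
  N₂: 10180 (inert)
  CO₂: 0 + 3(435.9) = 1308
  H₂O: 0 + 3(435.9) = 1308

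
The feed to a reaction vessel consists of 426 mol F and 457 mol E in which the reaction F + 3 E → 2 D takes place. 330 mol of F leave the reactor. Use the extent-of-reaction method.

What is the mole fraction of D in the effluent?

For F: n = n₀ − 1ξ → 330 = 426 − 1ξ, giving ξ = 96 mol.
Outlet amounts (n = n₀ + ν ξ):
  F: 426 − 1(96) = 330
  E: 457 − 3(96) = 169
  D: 0 + 2(96) = 192
Total out = 691 mol; y_D = 192 / 691 = 0.2779.

0.278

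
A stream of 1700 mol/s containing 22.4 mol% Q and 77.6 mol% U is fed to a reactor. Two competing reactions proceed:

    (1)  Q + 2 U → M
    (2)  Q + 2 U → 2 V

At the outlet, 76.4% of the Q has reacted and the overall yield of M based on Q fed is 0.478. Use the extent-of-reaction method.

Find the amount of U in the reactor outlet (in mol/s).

737 mol/s

Yield of M: 1ξ₁ / 380.8 = 0.478 → ξ₁ = 182 mol/s.
Conversion of Q: 1ξ₁ + 1ξ₂ = 0.764 × 380.8 = 290.9 → ξ₂ = 108.9 mol/s.
Outlet amounts (n = n₀ + Σ ν·ξ):
  Q: 380.8 − 1(182) − 1(108.9) = 89.87
  U: 1319 − 2(182) − 2(108.9) = 737.3
  M: 0 + 1(182) = 182
  V: 0 + 2(108.9) = 217.8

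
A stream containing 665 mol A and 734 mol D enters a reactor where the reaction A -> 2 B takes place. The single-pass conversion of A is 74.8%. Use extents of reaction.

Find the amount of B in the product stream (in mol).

995 mol

A reacted = 0.748 × 665 = 497.4 mol; ν_A = −1, so ξ = 497.4/1 = 497.4 mol.
Outlet amounts (n = n₀ + ν ξ):
  A: 665 − 1(497.4) = 167.6
  B: 0 + 2(497.4) = 994.8
  D: 734 (inert)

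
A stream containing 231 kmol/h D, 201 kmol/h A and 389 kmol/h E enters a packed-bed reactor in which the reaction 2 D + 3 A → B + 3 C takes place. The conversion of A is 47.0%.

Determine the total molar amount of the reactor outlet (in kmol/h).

A reacted = 0.47 × 201 = 94.47 kmol/h; ν_A = −3, so ξ = 94.47/3 = 31.49 kmol/h.
Outlet amounts (n = n₀ + ν ξ):
  D: 231 − 2(31.49) = 168
  A: 201 − 3(31.49) = 106.5
  B: 0 + 1(31.49) = 31.49
  C: 0 + 3(31.49) = 94.47
  E: 389 (inert)
Total out = 168 + 106.5 + 31.49 + 94.47 + 389 = 789.5 kmol/h.

790 kmol/h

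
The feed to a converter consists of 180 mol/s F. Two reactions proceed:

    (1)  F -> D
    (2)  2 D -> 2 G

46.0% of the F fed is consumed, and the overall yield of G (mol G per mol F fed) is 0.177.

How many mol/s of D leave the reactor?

Conversion of F: F consumed = 1ξ₁ = 0.46 × 180 → ξ₁ = 82.8 mol/s.
Yield of G: 2ξ₂ / 180 = 0.177 → ξ₂ = 15.93 mol/s.
Outlet amounts (n = n₀ + Σ ν·ξ):
  F: 180 − 1(82.8) = 97.2
  D: 0 + 1(82.8) − 2(15.93) = 50.94
  G: 0 + 2(15.93) = 31.86

50.9 mol/s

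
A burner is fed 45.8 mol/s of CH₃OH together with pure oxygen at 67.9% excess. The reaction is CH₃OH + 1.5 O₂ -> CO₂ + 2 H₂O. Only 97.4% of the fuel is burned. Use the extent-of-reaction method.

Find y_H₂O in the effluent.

Stoichiometric O₂ = 1.5 × 45.8 = 68.7 mol/s; O₂ fed = 68.7 × 1.679 = 115.3 mol/s.
Fuel reacted = 0.974 × 45.8 → ξ = 44.61 mol/s.
Outlet (n = n₀ + ν ξ):
  CH₃OH: 45.8 − 1(44.61) = 1.191
  O₂: 115.3 − 1.5(44.61) = 48.43
  CO₂: 0 + 1(44.61) = 44.61
  H₂O: 0 + 2(44.61) = 89.22
Total out = 183.5 mol/s; y_H₂O = 89.22 / 183.5 = 0.4863.

0.486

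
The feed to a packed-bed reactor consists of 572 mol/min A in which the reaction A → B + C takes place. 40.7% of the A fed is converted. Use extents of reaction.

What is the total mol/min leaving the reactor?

A reacted = 0.407 × 572 = 232.8 mol/min; ν_A = −1, so ξ = 232.8/1 = 232.8 mol/min.
Outlet amounts (n = n₀ + ν ξ):
  A: 572 − 1(232.8) = 339.2
  B: 0 + 1(232.8) = 232.8
  C: 0 + 1(232.8) = 232.8
Total out = 339.2 + 232.8 + 232.8 = 804.8 mol/min.

805 mol/min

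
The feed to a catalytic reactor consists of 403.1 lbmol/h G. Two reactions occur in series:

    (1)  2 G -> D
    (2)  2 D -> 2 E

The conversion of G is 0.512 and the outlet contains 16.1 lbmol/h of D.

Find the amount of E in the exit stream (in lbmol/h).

87.1 lbmol/h

Conversion of G: G consumed = 2ξ₁ = 0.512 × 403.1 → ξ₁ = 103.2 lbmol/h.
D balance: n_D = 0 + 1ξ₁ − 2ξ₂ = 16.1 → ξ₂ = (1·103.2 − 16.1)/2 = 43.55 lbmol/h.
Outlet amounts (n = n₀ + Σ ν·ξ):
  G: 403.1 − 2(103.2) = 196.7
  D: 0 + 1(103.2) − 2(43.55) = 16.1
  E: 0 + 2(43.55) = 87.09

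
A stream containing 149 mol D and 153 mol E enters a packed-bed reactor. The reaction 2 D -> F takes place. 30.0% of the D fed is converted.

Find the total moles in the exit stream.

D reacted = 0.3 × 149 = 44.7 mol; ν_D = −2, so ξ = 44.7/2 = 22.35 mol.
Outlet amounts (n = n₀ + ν ξ):
  D: 149 − 2(22.35) = 104.3
  F: 0 + 1(22.35) = 22.35
  E: 153 (inert)
Total out = 104.3 + 22.35 + 153 = 279.7 mol.

280 mol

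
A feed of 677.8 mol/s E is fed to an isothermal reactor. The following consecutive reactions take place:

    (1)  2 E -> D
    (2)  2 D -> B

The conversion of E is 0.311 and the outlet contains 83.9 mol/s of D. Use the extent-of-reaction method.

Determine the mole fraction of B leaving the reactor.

Conversion of E: E consumed = 2ξ₁ = 0.311 × 677.8 → ξ₁ = 105.4 mol/s.
D balance: n_D = 0 + 1ξ₁ − 2ξ₂ = 83.9 → ξ₂ = (1·105.4 − 83.9)/2 = 10.75 mol/s.
Outlet amounts (n = n₀ + Σ ν·ξ):
  E: 677.8 − 2(105.4) = 467
  D: 0 + 1(105.4) − 2(10.75) = 83.9
  B: 0 + 1(10.75) = 10.75
Total out = 561.7 mol/s; y_B = 10.75 / 561.7 = 0.01914.

0.0191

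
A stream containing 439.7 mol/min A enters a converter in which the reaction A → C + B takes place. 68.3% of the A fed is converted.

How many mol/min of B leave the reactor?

A reacted = 0.683 × 439.7 = 300.3 mol/min; ν_A = −1, so ξ = 300.3/1 = 300.3 mol/min.
Outlet amounts (n = n₀ + ν ξ):
  A: 439.7 − 1(300.3) = 139.4
  C: 0 + 1(300.3) = 300.3
  B: 0 + 1(300.3) = 300.3

300 mol/min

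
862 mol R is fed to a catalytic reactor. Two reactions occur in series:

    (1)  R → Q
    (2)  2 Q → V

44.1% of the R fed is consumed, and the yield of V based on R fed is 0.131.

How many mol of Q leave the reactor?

Conversion of R: R consumed = 1ξ₁ = 0.441 × 862 → ξ₁ = 380.1 mol.
Yield of V: 1ξ₂ / 862 = 0.131 → ξ₂ = 112.9 mol.
Outlet amounts (n = n₀ + Σ ν·ξ):
  R: 862 − 1(380.1) = 481.9
  Q: 0 + 1(380.1) − 2(112.9) = 154.3
  V: 0 + 1(112.9) = 112.9

154 mol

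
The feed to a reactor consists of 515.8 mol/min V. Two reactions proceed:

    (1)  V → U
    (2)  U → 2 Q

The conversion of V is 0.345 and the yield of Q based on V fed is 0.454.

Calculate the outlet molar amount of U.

Conversion of V: V consumed = 1ξ₁ = 0.345 × 515.8 → ξ₁ = 178 mol/min.
Yield of Q: 2ξ₂ / 515.8 = 0.454 → ξ₂ = 117.1 mol/min.
Outlet amounts (n = n₀ + Σ ν·ξ):
  V: 515.8 − 1(178) = 337.8
  U: 0 + 1(178) − 1(117.1) = 60.86
  Q: 0 + 2(117.1) = 234.2

60.9 mol/min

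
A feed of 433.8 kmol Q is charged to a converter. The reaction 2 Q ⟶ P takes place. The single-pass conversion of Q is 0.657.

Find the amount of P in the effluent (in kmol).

Q reacted = 0.657 × 433.8 = 285 kmol; ν_Q = −2, so ξ = 285/2 = 142.5 kmol.
Outlet amounts (n = n₀ + ν ξ):
  Q: 433.8 − 2(142.5) = 148.8
  P: 0 + 1(142.5) = 142.5

143 kmol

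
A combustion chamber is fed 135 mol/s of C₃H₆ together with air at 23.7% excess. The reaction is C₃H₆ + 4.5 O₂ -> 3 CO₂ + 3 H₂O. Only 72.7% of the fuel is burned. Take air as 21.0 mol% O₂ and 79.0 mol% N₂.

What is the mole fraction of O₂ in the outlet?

Stoichiometric O₂ = 4.5 × 135 = 607.5 mol/s; O₂ fed = 607.5 × 1.237 = 751.5 mol/s.
N₂ fed = 751.5 × 79/21 = 2827 mol/s.
Fuel reacted = 0.727 × 135 → ξ = 98.14 mol/s.
Outlet (n = n₀ + ν ξ):
  C₃H₆: 135 − 1(98.14) = 36.86
  O₂: 751.5 − 4.5(98.14) = 309.8
  N₂: 2827 (inert)
  CO₂: 0 + 3(98.14) = 294.4
  H₂O: 0 + 3(98.14) = 294.4
Total out = 3763 mol/s; y_O₂ = 309.8 / 3763 = 0.08234.

0.0823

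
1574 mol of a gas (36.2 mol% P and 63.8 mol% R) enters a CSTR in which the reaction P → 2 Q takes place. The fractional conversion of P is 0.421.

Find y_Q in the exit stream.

0.264

P reacted = 0.421 × 569.8 = 239.9 mol; ν_P = −1, so ξ = 239.9/1 = 239.9 mol.
Outlet amounts (n = n₀ + ν ξ):
  P: 569.8 − 1(239.9) = 329.9
  Q: 0 + 2(239.9) = 479.8
  R: 1004 (inert)
Total out = 1814 mol; y_Q = 479.8 / 1814 = 0.2645.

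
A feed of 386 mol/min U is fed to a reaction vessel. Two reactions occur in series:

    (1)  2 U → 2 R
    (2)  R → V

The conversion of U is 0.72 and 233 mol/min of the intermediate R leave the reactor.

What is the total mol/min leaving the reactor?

Conversion of U: U consumed = 2ξ₁ = 0.72 × 386 → ξ₁ = 139 mol/min.
R balance: n_R = 0 + 2ξ₁ − 1ξ₂ = 233 → ξ₂ = (2·139 − 233)/1 = 44.92 mol/min.
Outlet amounts (n = n₀ + Σ ν·ξ):
  U: 386 − 2(139) = 108.1
  R: 0 + 2(139) − 1(44.92) = 233
  V: 0 + 1(44.92) = 44.92
Total out = 108.1 + 233 + 44.92 = 386 mol/min.

386 mol/min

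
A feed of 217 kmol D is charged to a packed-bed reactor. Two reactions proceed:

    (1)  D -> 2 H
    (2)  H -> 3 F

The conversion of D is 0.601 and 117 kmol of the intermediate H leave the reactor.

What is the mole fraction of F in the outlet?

Conversion of D: D consumed = 1ξ₁ = 0.601 × 217 → ξ₁ = 130.4 kmol.
H balance: n_H = 0 + 2ξ₁ − 1ξ₂ = 117 → ξ₂ = (2·130.4 − 117)/1 = 143.8 kmol.
Outlet amounts (n = n₀ + Σ ν·ξ):
  D: 217 − 1(130.4) = 86.58
  H: 0 + 2(130.4) − 1(143.8) = 117
  F: 0 + 3(143.8) = 431.5
Total out = 635.1 kmol; y_F = 431.5 / 635.1 = 0.6794.

0.679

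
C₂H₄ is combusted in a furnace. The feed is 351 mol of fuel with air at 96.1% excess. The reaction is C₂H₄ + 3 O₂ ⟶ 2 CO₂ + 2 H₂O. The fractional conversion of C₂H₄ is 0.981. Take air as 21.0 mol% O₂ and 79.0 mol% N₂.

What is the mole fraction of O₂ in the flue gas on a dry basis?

Stoichiometric O₂ = 3 × 351 = 1053 mol; O₂ fed = 1053 × 1.961 = 2065 mol.
N₂ fed = 2065 × 79/21 = 7768 mol.
Fuel reacted = 0.981 × 351 → ξ = 344.3 mol.
Outlet (n = n₀ + ν ξ):
  C₂H₄: 351 − 1(344.3) = 6.669
  O₂: 2065 − 3(344.3) = 1032
  N₂: 7768 (inert)
  CO₂: 0 + 2(344.3) = 688.7
  H₂O: 0 + 2(344.3) = 688.7
Dry total = 9495 mol; y_O₂ (dry) = 1032 / 9495 = 0.1087.

0.109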